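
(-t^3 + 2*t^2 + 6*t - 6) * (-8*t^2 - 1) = 8*t^5 - 16*t^4 - 47*t^3 + 46*t^2 - 6*t + 6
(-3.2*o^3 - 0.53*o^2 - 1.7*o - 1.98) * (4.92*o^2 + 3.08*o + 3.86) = -15.744*o^5 - 12.4636*o^4 - 22.3484*o^3 - 17.0234*o^2 - 12.6604*o - 7.6428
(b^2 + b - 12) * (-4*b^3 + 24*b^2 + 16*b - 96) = -4*b^5 + 20*b^4 + 88*b^3 - 368*b^2 - 288*b + 1152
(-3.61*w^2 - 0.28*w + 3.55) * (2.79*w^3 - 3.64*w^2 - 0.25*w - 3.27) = -10.0719*w^5 + 12.3592*w^4 + 11.8262*w^3 - 1.0473*w^2 + 0.0281000000000001*w - 11.6085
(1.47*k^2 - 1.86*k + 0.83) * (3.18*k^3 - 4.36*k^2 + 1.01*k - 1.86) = 4.6746*k^5 - 12.324*k^4 + 12.2337*k^3 - 8.2316*k^2 + 4.2979*k - 1.5438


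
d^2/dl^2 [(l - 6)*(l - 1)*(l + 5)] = 6*l - 4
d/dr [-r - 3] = -1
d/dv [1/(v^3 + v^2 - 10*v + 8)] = (-3*v^2 - 2*v + 10)/(v^3 + v^2 - 10*v + 8)^2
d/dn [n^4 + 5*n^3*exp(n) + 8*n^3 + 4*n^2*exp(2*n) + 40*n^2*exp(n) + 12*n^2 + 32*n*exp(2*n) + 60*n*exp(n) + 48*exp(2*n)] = 5*n^3*exp(n) + 4*n^3 + 8*n^2*exp(2*n) + 55*n^2*exp(n) + 24*n^2 + 72*n*exp(2*n) + 140*n*exp(n) + 24*n + 128*exp(2*n) + 60*exp(n)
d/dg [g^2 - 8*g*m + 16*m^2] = 2*g - 8*m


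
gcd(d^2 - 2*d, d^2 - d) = d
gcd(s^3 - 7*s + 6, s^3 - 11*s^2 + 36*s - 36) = s - 2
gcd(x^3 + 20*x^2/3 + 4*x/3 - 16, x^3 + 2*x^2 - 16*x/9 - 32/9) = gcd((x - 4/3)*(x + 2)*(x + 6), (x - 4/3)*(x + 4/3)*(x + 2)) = x^2 + 2*x/3 - 8/3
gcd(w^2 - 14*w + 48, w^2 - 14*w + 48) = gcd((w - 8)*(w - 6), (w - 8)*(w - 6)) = w^2 - 14*w + 48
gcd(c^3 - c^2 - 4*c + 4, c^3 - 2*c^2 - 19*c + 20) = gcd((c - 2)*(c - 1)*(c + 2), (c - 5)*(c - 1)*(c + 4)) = c - 1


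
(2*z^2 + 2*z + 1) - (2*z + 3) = 2*z^2 - 2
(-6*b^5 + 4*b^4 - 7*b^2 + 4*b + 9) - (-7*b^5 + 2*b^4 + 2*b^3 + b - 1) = b^5 + 2*b^4 - 2*b^3 - 7*b^2 + 3*b + 10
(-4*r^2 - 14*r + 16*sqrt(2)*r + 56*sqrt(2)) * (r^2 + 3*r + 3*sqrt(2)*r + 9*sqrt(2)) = -4*r^4 - 26*r^3 + 4*sqrt(2)*r^3 + 26*sqrt(2)*r^2 + 54*r^2 + 42*sqrt(2)*r + 624*r + 1008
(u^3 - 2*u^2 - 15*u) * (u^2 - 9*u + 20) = u^5 - 11*u^4 + 23*u^3 + 95*u^2 - 300*u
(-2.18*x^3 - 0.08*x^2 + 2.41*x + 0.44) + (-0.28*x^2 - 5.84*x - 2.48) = -2.18*x^3 - 0.36*x^2 - 3.43*x - 2.04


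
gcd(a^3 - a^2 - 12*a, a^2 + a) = a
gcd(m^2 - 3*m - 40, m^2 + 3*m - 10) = m + 5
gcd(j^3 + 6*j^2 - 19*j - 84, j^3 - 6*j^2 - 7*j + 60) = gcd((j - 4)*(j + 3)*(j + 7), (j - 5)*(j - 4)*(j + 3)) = j^2 - j - 12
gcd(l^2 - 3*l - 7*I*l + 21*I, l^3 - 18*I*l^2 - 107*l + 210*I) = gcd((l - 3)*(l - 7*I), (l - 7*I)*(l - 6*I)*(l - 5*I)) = l - 7*I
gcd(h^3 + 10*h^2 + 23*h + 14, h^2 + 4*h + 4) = h + 2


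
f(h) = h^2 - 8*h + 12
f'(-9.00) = -26.00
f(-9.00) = 165.00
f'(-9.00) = -26.00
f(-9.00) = 165.00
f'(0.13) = -7.74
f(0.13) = 10.98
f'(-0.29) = -8.58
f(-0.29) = 14.40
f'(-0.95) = -9.90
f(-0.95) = 20.50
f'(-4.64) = -17.28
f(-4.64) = 70.65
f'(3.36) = -1.28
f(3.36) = -3.59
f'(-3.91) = -15.82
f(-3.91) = 58.57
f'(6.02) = 4.04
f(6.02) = 0.08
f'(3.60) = -0.80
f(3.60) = -3.84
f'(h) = 2*h - 8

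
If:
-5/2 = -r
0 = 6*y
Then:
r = 5/2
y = 0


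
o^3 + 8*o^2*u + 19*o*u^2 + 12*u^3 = (o + u)*(o + 3*u)*(o + 4*u)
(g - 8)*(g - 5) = g^2 - 13*g + 40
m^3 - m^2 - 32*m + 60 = (m - 5)*(m - 2)*(m + 6)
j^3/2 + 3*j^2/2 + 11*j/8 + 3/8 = (j/2 + 1/2)*(j + 1/2)*(j + 3/2)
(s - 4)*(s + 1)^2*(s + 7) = s^4 + 5*s^3 - 21*s^2 - 53*s - 28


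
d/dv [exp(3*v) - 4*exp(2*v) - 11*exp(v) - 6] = (3*exp(2*v) - 8*exp(v) - 11)*exp(v)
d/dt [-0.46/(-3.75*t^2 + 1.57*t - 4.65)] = (0.7222 - 3.45*t)/(3.75*t^2 - 1.57*t + 4.65)^2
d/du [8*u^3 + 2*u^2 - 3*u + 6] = 24*u^2 + 4*u - 3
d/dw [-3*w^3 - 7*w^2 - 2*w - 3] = -9*w^2 - 14*w - 2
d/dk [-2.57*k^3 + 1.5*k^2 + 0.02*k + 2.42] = -7.71*k^2 + 3.0*k + 0.02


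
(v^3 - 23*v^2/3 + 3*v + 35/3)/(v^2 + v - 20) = (v^3 - 23*v^2/3 + 3*v + 35/3)/(v^2 + v - 20)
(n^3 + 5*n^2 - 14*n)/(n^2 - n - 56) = n*(n - 2)/(n - 8)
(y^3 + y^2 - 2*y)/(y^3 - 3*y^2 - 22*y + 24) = y*(y + 2)/(y^2 - 2*y - 24)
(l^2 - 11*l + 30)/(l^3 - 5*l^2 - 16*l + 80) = (l - 6)/(l^2 - 16)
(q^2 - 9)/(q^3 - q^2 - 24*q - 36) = (q - 3)/(q^2 - 4*q - 12)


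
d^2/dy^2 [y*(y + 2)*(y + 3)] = 6*y + 10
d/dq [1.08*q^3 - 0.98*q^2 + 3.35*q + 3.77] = 3.24*q^2 - 1.96*q + 3.35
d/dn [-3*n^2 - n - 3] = -6*n - 1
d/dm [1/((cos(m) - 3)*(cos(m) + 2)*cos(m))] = (3*sin(m) - 6*sin(m)/cos(m)^2 - 2*tan(m))/((cos(m) - 3)^2*(cos(m) + 2)^2)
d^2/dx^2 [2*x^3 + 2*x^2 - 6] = 12*x + 4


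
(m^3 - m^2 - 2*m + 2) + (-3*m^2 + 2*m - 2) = m^3 - 4*m^2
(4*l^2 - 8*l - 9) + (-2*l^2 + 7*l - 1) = 2*l^2 - l - 10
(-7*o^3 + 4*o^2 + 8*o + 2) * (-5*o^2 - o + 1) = 35*o^5 - 13*o^4 - 51*o^3 - 14*o^2 + 6*o + 2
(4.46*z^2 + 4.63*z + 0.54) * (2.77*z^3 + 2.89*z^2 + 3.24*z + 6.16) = 12.3542*z^5 + 25.7145*z^4 + 29.3269*z^3 + 44.0354*z^2 + 30.2704*z + 3.3264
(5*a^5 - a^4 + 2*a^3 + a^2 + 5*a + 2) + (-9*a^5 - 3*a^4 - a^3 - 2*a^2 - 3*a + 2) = -4*a^5 - 4*a^4 + a^3 - a^2 + 2*a + 4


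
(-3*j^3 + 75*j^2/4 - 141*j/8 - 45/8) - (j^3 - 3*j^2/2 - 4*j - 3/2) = -4*j^3 + 81*j^2/4 - 109*j/8 - 33/8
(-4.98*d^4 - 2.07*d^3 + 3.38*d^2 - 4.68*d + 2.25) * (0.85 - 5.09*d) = 25.3482*d^5 + 6.3033*d^4 - 18.9637*d^3 + 26.6942*d^2 - 15.4305*d + 1.9125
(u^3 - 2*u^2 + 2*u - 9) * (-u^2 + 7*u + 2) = -u^5 + 9*u^4 - 14*u^3 + 19*u^2 - 59*u - 18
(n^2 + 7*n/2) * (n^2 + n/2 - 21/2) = n^4 + 4*n^3 - 35*n^2/4 - 147*n/4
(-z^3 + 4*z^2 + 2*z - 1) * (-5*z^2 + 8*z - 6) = 5*z^5 - 28*z^4 + 28*z^3 - 3*z^2 - 20*z + 6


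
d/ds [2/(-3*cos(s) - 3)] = -2*sin(s)/(3*(cos(s) + 1)^2)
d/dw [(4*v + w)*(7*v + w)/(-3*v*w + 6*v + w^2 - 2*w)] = ((4*v + w)*(7*v + w)*(3*v - 2*w + 2) - (11*v + 2*w)*(3*v*w - 6*v - w^2 + 2*w))/(3*v*w - 6*v - w^2 + 2*w)^2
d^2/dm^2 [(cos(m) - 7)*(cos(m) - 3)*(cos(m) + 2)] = -7*cos(m)/4 + 16*cos(2*m) - 9*cos(3*m)/4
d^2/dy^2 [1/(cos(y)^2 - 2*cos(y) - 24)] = (8*sin(y)^4 - 204*sin(y)^2 - 81*cos(y) - 3*cos(3*y) + 84)/(2*(sin(y)^2 + 2*cos(y) + 23)^3)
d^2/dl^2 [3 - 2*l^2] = -4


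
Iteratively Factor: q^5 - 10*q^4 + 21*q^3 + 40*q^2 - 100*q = (q - 2)*(q^4 - 8*q^3 + 5*q^2 + 50*q) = (q - 2)*(q + 2)*(q^3 - 10*q^2 + 25*q) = (q - 5)*(q - 2)*(q + 2)*(q^2 - 5*q) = (q - 5)^2*(q - 2)*(q + 2)*(q)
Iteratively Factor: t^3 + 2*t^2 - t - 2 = (t + 2)*(t^2 - 1) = (t + 1)*(t + 2)*(t - 1)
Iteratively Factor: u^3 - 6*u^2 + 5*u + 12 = (u - 3)*(u^2 - 3*u - 4) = (u - 4)*(u - 3)*(u + 1)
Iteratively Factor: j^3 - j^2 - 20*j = (j - 5)*(j^2 + 4*j) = (j - 5)*(j + 4)*(j)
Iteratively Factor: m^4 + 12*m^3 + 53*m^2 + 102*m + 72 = (m + 2)*(m^3 + 10*m^2 + 33*m + 36) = (m + 2)*(m + 4)*(m^2 + 6*m + 9) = (m + 2)*(m + 3)*(m + 4)*(m + 3)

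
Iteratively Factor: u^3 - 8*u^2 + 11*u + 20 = (u - 4)*(u^2 - 4*u - 5) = (u - 4)*(u + 1)*(u - 5)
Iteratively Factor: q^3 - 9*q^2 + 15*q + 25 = (q + 1)*(q^2 - 10*q + 25) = (q - 5)*(q + 1)*(q - 5)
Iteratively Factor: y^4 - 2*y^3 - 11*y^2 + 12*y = (y - 4)*(y^3 + 2*y^2 - 3*y) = y*(y - 4)*(y^2 + 2*y - 3) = y*(y - 4)*(y + 3)*(y - 1)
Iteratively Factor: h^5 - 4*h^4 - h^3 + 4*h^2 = (h)*(h^4 - 4*h^3 - h^2 + 4*h) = h*(h - 1)*(h^3 - 3*h^2 - 4*h) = h*(h - 1)*(h + 1)*(h^2 - 4*h) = h*(h - 4)*(h - 1)*(h + 1)*(h)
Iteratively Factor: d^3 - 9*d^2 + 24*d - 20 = (d - 2)*(d^2 - 7*d + 10) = (d - 5)*(d - 2)*(d - 2)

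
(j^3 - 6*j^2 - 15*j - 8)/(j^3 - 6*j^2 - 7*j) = (j^2 - 7*j - 8)/(j*(j - 7))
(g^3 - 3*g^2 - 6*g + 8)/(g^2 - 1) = (g^2 - 2*g - 8)/(g + 1)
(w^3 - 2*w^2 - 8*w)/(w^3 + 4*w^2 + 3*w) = (w^2 - 2*w - 8)/(w^2 + 4*w + 3)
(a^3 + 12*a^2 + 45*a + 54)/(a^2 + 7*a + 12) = (a^2 + 9*a + 18)/(a + 4)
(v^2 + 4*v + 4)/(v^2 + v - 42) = (v^2 + 4*v + 4)/(v^2 + v - 42)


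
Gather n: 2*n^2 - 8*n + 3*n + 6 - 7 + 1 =2*n^2 - 5*n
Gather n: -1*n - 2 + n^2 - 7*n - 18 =n^2 - 8*n - 20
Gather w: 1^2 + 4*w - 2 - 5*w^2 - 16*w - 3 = -5*w^2 - 12*w - 4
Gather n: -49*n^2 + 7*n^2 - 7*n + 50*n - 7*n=-42*n^2 + 36*n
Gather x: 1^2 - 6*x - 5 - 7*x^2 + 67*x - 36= -7*x^2 + 61*x - 40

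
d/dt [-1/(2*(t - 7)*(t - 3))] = (t - 5)/((t - 7)^2*(t - 3)^2)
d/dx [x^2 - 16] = 2*x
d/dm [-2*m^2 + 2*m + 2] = 2 - 4*m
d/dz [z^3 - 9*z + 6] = 3*z^2 - 9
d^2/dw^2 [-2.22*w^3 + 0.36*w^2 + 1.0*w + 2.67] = 0.72 - 13.32*w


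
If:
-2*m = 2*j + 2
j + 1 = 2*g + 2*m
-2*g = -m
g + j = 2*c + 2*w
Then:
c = -w - 1/2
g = 0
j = -1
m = 0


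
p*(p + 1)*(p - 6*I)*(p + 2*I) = p^4 + p^3 - 4*I*p^3 + 12*p^2 - 4*I*p^2 + 12*p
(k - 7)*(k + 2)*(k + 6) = k^3 + k^2 - 44*k - 84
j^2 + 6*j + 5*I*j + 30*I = (j + 6)*(j + 5*I)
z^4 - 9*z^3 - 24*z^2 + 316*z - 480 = (z - 8)*(z - 5)*(z - 2)*(z + 6)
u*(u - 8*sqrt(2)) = u^2 - 8*sqrt(2)*u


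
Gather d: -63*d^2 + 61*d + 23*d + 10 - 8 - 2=-63*d^2 + 84*d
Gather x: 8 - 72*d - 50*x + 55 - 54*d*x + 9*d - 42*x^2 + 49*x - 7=-63*d - 42*x^2 + x*(-54*d - 1) + 56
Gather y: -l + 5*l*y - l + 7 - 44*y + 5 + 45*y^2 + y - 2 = -2*l + 45*y^2 + y*(5*l - 43) + 10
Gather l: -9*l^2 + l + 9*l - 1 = -9*l^2 + 10*l - 1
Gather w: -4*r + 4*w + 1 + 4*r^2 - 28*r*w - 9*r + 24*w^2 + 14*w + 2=4*r^2 - 13*r + 24*w^2 + w*(18 - 28*r) + 3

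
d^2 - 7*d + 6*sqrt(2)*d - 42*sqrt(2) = (d - 7)*(d + 6*sqrt(2))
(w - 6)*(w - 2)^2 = w^3 - 10*w^2 + 28*w - 24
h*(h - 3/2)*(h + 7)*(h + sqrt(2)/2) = h^4 + sqrt(2)*h^3/2 + 11*h^3/2 - 21*h^2/2 + 11*sqrt(2)*h^2/4 - 21*sqrt(2)*h/4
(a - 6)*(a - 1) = a^2 - 7*a + 6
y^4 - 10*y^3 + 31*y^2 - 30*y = y*(y - 5)*(y - 3)*(y - 2)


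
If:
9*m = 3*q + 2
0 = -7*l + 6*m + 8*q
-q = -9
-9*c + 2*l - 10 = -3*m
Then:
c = 541/189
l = 274/21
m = 29/9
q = 9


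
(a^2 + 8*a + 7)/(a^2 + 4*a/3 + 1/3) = 3*(a + 7)/(3*a + 1)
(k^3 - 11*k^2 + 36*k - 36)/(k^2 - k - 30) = (k^2 - 5*k + 6)/(k + 5)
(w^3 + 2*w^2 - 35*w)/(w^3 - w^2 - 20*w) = (w + 7)/(w + 4)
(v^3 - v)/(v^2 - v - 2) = v*(v - 1)/(v - 2)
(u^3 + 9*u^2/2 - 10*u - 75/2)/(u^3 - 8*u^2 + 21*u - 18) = (2*u^2 + 15*u + 25)/(2*(u^2 - 5*u + 6))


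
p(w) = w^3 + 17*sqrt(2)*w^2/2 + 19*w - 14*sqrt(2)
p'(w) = 3*w^2 + 17*sqrt(2)*w + 19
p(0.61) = -3.51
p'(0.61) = 34.78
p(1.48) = 37.89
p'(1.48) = 61.15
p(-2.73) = -2.43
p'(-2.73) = -24.27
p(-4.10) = 35.45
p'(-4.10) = -29.14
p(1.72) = 53.53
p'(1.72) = 69.23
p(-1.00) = -27.78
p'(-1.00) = -2.04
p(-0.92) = -27.88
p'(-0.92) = -0.58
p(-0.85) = -27.88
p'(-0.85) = 0.73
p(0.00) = -19.80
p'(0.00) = 19.00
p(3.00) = 172.39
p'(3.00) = 118.12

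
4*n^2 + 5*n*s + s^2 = (n + s)*(4*n + s)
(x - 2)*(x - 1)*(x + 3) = x^3 - 7*x + 6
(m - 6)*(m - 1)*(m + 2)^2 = m^4 - 3*m^3 - 18*m^2 - 4*m + 24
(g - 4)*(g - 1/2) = g^2 - 9*g/2 + 2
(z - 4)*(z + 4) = z^2 - 16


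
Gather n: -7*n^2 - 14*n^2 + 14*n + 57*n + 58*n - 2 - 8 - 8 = -21*n^2 + 129*n - 18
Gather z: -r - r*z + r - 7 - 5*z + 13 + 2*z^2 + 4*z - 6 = 2*z^2 + z*(-r - 1)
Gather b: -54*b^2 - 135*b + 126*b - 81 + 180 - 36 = -54*b^2 - 9*b + 63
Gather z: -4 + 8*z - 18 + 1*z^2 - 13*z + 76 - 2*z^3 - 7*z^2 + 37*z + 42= -2*z^3 - 6*z^2 + 32*z + 96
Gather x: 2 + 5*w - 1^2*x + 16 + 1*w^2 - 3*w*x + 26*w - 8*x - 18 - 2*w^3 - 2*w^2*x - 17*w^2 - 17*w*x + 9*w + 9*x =-2*w^3 - 16*w^2 + 40*w + x*(-2*w^2 - 20*w)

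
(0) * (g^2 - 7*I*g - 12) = 0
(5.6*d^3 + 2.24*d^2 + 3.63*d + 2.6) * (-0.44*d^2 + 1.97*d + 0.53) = -2.464*d^5 + 10.0464*d^4 + 5.7836*d^3 + 7.1943*d^2 + 7.0459*d + 1.378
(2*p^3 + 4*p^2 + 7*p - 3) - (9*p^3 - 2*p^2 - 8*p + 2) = -7*p^3 + 6*p^2 + 15*p - 5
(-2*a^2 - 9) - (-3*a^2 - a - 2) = a^2 + a - 7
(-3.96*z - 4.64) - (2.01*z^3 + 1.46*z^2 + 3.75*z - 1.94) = -2.01*z^3 - 1.46*z^2 - 7.71*z - 2.7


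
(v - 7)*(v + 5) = v^2 - 2*v - 35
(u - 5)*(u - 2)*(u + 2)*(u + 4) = u^4 - u^3 - 24*u^2 + 4*u + 80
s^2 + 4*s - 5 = (s - 1)*(s + 5)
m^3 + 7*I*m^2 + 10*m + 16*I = (m - 2*I)*(m + I)*(m + 8*I)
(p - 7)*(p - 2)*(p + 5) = p^3 - 4*p^2 - 31*p + 70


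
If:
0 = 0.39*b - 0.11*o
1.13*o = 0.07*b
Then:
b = 0.00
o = 0.00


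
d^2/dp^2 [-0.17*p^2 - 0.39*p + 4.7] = -0.340000000000000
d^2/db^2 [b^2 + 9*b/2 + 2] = 2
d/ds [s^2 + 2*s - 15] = 2*s + 2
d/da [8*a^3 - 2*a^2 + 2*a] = 24*a^2 - 4*a + 2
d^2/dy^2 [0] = 0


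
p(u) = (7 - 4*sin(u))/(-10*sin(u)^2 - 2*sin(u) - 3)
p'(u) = (7 - 4*sin(u))*(20*sin(u)*cos(u) + 2*cos(u))/(-10*sin(u)^2 - 2*sin(u) - 3)^2 - 4*cos(u)/(-10*sin(u)^2 - 2*sin(u) - 3) = 2*(-20*sin(u)^2 + 70*sin(u) + 13)*cos(u)/(10*sin(u)^2 + 2*sin(u) + 3)^2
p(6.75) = -0.88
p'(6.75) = 2.06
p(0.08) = -2.07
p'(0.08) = 3.54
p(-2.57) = -1.89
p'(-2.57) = 2.20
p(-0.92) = -1.32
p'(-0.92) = -1.12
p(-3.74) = -0.65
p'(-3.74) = -1.43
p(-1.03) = -1.21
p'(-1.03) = -0.85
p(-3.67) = -0.76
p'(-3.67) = -1.74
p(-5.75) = -0.75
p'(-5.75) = 1.72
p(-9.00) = -2.23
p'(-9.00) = 2.34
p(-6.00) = -1.36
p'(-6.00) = 3.16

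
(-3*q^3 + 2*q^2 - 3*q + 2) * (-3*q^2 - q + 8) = 9*q^5 - 3*q^4 - 17*q^3 + 13*q^2 - 26*q + 16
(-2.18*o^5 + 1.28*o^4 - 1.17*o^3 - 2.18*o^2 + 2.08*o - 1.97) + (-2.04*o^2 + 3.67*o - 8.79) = -2.18*o^5 + 1.28*o^4 - 1.17*o^3 - 4.22*o^2 + 5.75*o - 10.76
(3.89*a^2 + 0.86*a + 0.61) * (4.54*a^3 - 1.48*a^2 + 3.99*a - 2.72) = 17.6606*a^5 - 1.8528*a^4 + 17.0177*a^3 - 8.0522*a^2 + 0.0947*a - 1.6592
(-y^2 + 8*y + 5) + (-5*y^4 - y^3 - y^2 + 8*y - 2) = -5*y^4 - y^3 - 2*y^2 + 16*y + 3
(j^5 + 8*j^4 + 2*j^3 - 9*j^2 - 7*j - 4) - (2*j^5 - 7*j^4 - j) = -j^5 + 15*j^4 + 2*j^3 - 9*j^2 - 6*j - 4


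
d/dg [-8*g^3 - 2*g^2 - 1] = 4*g*(-6*g - 1)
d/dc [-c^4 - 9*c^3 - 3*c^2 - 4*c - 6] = -4*c^3 - 27*c^2 - 6*c - 4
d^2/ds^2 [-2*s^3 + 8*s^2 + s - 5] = 16 - 12*s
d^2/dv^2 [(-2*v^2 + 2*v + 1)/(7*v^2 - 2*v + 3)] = 2*(70*v^3 + 273*v^2 - 168*v - 23)/(343*v^6 - 294*v^5 + 525*v^4 - 260*v^3 + 225*v^2 - 54*v + 27)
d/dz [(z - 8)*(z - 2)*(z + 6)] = 3*z^2 - 8*z - 44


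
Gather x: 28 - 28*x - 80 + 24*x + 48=-4*x - 4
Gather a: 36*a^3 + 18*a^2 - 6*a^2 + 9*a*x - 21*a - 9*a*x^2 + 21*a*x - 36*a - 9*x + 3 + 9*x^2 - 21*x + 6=36*a^3 + 12*a^2 + a*(-9*x^2 + 30*x - 57) + 9*x^2 - 30*x + 9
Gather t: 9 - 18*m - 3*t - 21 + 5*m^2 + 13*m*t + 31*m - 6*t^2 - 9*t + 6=5*m^2 + 13*m - 6*t^2 + t*(13*m - 12) - 6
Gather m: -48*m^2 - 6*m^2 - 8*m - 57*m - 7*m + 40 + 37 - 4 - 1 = -54*m^2 - 72*m + 72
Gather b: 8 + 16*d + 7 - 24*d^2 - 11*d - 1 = -24*d^2 + 5*d + 14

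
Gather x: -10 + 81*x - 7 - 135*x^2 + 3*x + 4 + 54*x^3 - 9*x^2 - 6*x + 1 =54*x^3 - 144*x^2 + 78*x - 12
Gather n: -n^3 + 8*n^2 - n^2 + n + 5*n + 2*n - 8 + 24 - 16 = -n^3 + 7*n^2 + 8*n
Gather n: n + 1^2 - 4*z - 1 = n - 4*z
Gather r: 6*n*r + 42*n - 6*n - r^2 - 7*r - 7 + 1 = 36*n - r^2 + r*(6*n - 7) - 6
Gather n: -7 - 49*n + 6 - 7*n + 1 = -56*n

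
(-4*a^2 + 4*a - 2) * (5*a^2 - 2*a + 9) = -20*a^4 + 28*a^3 - 54*a^2 + 40*a - 18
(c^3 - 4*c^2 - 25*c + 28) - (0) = c^3 - 4*c^2 - 25*c + 28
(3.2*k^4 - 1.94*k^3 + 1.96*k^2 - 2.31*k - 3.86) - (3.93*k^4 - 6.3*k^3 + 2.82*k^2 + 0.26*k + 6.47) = -0.73*k^4 + 4.36*k^3 - 0.86*k^2 - 2.57*k - 10.33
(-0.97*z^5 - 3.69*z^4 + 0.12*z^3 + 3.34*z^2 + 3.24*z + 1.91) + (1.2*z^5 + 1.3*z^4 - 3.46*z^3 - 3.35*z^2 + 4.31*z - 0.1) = 0.23*z^5 - 2.39*z^4 - 3.34*z^3 - 0.0100000000000002*z^2 + 7.55*z + 1.81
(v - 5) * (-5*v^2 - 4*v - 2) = -5*v^3 + 21*v^2 + 18*v + 10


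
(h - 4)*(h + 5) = h^2 + h - 20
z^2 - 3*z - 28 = (z - 7)*(z + 4)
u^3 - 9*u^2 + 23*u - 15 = (u - 5)*(u - 3)*(u - 1)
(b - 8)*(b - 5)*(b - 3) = b^3 - 16*b^2 + 79*b - 120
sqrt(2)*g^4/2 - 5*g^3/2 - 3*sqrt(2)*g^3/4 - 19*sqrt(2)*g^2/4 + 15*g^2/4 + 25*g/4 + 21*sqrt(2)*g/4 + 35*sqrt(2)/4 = (g - 5/2)*(g + 1)*(g - 7*sqrt(2)/2)*(sqrt(2)*g/2 + 1)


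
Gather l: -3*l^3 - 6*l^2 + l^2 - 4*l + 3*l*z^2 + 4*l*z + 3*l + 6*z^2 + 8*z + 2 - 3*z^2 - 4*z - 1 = -3*l^3 - 5*l^2 + l*(3*z^2 + 4*z - 1) + 3*z^2 + 4*z + 1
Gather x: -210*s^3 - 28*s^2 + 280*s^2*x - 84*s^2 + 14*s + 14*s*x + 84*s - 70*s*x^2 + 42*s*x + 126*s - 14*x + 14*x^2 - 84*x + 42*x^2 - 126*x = -210*s^3 - 112*s^2 + 224*s + x^2*(56 - 70*s) + x*(280*s^2 + 56*s - 224)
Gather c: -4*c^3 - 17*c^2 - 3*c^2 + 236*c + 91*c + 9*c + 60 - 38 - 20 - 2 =-4*c^3 - 20*c^2 + 336*c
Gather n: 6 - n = 6 - n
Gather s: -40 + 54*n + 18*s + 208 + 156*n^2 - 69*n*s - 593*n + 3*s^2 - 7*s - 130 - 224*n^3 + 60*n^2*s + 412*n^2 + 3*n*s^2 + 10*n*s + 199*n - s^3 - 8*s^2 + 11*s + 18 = -224*n^3 + 568*n^2 - 340*n - s^3 + s^2*(3*n - 5) + s*(60*n^2 - 59*n + 22) + 56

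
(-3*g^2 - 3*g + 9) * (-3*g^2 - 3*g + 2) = 9*g^4 + 18*g^3 - 24*g^2 - 33*g + 18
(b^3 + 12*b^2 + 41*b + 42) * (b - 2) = b^4 + 10*b^3 + 17*b^2 - 40*b - 84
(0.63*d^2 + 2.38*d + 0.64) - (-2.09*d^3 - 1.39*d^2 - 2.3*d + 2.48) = 2.09*d^3 + 2.02*d^2 + 4.68*d - 1.84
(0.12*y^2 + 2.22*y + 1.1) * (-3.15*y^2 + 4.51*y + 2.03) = -0.378*y^4 - 6.4518*y^3 + 6.7908*y^2 + 9.4676*y + 2.233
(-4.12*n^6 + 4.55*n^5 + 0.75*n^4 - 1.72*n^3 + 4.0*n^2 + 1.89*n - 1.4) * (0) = 0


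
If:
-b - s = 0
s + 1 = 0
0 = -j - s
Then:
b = 1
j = 1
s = -1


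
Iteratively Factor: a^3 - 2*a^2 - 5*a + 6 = (a - 3)*(a^2 + a - 2) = (a - 3)*(a - 1)*(a + 2)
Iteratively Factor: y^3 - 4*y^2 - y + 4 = (y + 1)*(y^2 - 5*y + 4) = (y - 1)*(y + 1)*(y - 4)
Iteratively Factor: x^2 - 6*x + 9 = (x - 3)*(x - 3)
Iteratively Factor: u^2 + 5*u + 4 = (u + 4)*(u + 1)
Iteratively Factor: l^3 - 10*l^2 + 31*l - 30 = (l - 3)*(l^2 - 7*l + 10) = (l - 5)*(l - 3)*(l - 2)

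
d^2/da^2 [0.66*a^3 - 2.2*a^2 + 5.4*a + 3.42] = 3.96*a - 4.4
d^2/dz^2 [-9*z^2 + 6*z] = -18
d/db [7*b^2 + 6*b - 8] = 14*b + 6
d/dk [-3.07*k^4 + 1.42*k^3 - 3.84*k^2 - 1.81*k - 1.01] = -12.28*k^3 + 4.26*k^2 - 7.68*k - 1.81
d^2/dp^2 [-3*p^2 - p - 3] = -6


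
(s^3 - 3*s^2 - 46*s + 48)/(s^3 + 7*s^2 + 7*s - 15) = (s^2 - 2*s - 48)/(s^2 + 8*s + 15)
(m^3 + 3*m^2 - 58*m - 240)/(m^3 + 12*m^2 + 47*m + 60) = (m^2 - 2*m - 48)/(m^2 + 7*m + 12)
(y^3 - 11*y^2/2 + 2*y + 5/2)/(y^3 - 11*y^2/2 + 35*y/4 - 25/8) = 4*(2*y^3 - 11*y^2 + 4*y + 5)/(8*y^3 - 44*y^2 + 70*y - 25)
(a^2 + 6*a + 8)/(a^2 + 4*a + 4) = (a + 4)/(a + 2)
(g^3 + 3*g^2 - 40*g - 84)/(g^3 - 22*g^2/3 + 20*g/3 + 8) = 3*(g^2 + 9*g + 14)/(3*g^2 - 4*g - 4)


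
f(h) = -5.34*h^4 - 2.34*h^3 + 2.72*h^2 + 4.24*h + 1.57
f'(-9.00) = 14958.10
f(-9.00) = -33146.15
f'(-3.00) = 501.46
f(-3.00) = -356.03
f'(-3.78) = 1037.03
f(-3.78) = -939.41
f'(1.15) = -31.27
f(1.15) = -2.86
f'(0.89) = -11.54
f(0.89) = 2.50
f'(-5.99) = 4310.51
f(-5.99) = -6297.93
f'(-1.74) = 86.05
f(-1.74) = -34.19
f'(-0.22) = 2.93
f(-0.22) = 0.78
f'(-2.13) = 167.22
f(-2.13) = -82.42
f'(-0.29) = 2.59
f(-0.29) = 0.59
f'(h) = -21.36*h^3 - 7.02*h^2 + 5.44*h + 4.24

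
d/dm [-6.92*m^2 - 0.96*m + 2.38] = -13.84*m - 0.96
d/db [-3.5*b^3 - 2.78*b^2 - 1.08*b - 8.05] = -10.5*b^2 - 5.56*b - 1.08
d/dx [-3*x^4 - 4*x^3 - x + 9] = -12*x^3 - 12*x^2 - 1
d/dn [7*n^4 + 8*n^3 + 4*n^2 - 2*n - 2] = 28*n^3 + 24*n^2 + 8*n - 2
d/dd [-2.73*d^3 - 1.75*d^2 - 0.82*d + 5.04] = -8.19*d^2 - 3.5*d - 0.82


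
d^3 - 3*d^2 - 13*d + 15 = (d - 5)*(d - 1)*(d + 3)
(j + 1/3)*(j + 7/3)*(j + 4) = j^3 + 20*j^2/3 + 103*j/9 + 28/9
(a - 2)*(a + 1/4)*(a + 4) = a^3 + 9*a^2/4 - 15*a/2 - 2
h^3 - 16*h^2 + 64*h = h*(h - 8)^2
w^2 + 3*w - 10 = (w - 2)*(w + 5)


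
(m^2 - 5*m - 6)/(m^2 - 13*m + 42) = (m + 1)/(m - 7)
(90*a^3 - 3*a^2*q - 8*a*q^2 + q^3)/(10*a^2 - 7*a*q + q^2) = (-18*a^2 - 3*a*q + q^2)/(-2*a + q)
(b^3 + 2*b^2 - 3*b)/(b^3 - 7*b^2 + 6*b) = (b + 3)/(b - 6)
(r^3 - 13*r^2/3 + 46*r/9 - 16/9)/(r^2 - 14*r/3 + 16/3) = (3*r^2 - 5*r + 2)/(3*(r - 2))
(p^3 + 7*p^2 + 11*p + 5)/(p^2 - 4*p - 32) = (p^3 + 7*p^2 + 11*p + 5)/(p^2 - 4*p - 32)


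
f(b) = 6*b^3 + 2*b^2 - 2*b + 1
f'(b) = 18*b^2 + 4*b - 2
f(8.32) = 3578.39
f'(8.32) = 1277.28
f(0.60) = 1.82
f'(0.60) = 6.88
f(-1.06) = -1.78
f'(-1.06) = 13.98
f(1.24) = 13.03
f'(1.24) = 30.64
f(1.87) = 43.49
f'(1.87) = 68.42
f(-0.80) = 0.81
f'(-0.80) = 6.32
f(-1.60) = -15.26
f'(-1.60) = 37.68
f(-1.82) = -24.91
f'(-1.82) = 50.34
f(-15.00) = -19769.00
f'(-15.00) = 3988.00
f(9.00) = 4519.00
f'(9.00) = 1492.00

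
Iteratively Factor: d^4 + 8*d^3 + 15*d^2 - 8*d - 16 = (d + 1)*(d^3 + 7*d^2 + 8*d - 16) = (d + 1)*(d + 4)*(d^2 + 3*d - 4) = (d + 1)*(d + 4)^2*(d - 1)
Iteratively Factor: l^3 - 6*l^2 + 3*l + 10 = (l + 1)*(l^2 - 7*l + 10) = (l - 2)*(l + 1)*(l - 5)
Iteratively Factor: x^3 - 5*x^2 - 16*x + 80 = (x - 5)*(x^2 - 16) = (x - 5)*(x + 4)*(x - 4)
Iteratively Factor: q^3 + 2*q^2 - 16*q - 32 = (q - 4)*(q^2 + 6*q + 8) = (q - 4)*(q + 2)*(q + 4)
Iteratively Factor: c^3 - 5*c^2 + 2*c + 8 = (c - 4)*(c^2 - c - 2) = (c - 4)*(c + 1)*(c - 2)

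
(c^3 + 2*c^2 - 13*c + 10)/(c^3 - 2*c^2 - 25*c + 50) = (c - 1)/(c - 5)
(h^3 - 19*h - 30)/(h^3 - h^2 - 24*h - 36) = (h - 5)/(h - 6)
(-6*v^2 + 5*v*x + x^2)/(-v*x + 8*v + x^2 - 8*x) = (6*v + x)/(x - 8)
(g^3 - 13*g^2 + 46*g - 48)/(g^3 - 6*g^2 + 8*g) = (g^2 - 11*g + 24)/(g*(g - 4))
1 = 1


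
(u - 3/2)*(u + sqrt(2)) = u^2 - 3*u/2 + sqrt(2)*u - 3*sqrt(2)/2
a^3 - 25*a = a*(a - 5)*(a + 5)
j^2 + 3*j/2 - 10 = (j - 5/2)*(j + 4)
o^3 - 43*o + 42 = (o - 6)*(o - 1)*(o + 7)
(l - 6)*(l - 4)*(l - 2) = l^3 - 12*l^2 + 44*l - 48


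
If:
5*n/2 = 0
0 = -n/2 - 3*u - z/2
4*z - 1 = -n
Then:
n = 0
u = -1/24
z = 1/4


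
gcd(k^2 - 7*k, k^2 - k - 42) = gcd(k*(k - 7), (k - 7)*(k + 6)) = k - 7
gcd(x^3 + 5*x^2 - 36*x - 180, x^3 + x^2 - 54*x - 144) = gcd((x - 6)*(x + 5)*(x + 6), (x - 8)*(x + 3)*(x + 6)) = x + 6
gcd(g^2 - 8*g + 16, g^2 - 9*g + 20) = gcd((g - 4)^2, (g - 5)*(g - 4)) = g - 4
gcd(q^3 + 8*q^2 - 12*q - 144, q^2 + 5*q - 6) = q + 6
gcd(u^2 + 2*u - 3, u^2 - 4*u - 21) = u + 3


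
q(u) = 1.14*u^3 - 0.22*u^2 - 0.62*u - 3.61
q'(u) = 3.42*u^2 - 0.44*u - 0.62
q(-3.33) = -46.08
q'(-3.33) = 38.77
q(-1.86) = -10.55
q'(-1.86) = 12.03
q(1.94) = 2.68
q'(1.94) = 11.40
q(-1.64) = -8.21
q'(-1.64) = 9.30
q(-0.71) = -3.69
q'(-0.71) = 1.42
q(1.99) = 3.27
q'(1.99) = 12.05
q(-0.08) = -3.56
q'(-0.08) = -0.56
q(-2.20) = -15.45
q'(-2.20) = 16.90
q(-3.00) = -34.51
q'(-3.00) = 31.48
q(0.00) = -3.61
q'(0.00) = -0.62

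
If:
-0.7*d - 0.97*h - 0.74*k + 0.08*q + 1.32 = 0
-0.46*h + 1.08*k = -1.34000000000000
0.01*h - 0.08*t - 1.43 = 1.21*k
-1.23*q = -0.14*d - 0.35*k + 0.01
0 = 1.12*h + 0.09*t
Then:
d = 3.47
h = -0.15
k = -1.30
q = 0.02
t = 1.81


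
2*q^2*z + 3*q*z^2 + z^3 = z*(q + z)*(2*q + z)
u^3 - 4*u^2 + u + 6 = (u - 3)*(u - 2)*(u + 1)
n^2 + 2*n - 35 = (n - 5)*(n + 7)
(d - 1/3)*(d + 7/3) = d^2 + 2*d - 7/9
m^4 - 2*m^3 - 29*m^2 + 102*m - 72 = (m - 4)*(m - 3)*(m - 1)*(m + 6)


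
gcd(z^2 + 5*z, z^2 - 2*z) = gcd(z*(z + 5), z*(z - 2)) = z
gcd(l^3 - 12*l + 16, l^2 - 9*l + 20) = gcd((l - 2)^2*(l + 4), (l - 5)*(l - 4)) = 1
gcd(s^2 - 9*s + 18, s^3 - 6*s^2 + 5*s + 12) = s - 3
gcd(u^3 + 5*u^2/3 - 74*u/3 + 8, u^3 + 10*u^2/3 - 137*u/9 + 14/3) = u^2 + 17*u/3 - 2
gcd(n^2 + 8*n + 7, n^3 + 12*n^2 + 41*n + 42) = n + 7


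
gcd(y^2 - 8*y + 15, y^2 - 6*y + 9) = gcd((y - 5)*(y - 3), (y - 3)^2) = y - 3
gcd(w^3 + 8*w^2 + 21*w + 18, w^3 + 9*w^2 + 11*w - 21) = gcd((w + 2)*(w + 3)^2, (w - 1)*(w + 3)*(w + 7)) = w + 3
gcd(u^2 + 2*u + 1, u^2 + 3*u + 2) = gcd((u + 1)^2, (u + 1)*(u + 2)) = u + 1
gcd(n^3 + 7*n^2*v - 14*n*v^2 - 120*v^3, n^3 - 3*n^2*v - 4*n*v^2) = -n + 4*v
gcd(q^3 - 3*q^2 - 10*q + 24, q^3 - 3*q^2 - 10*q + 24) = q^3 - 3*q^2 - 10*q + 24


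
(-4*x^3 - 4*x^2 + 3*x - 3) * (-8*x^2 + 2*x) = 32*x^5 + 24*x^4 - 32*x^3 + 30*x^2 - 6*x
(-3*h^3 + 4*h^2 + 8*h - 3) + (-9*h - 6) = -3*h^3 + 4*h^2 - h - 9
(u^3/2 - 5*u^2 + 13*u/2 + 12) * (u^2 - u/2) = u^5/2 - 21*u^4/4 + 9*u^3 + 35*u^2/4 - 6*u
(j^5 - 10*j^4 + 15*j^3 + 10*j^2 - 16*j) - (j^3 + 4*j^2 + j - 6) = j^5 - 10*j^4 + 14*j^3 + 6*j^2 - 17*j + 6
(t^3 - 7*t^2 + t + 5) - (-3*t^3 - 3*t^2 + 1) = 4*t^3 - 4*t^2 + t + 4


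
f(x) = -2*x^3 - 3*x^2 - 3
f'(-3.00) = -36.00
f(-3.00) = 24.00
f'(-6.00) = -180.00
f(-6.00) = 321.00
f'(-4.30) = -85.14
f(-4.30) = 100.54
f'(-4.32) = -86.05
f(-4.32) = 102.26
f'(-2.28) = -17.51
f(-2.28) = 5.11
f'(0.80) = -8.64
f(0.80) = -5.94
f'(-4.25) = -82.88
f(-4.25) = 96.34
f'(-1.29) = -2.24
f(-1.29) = -3.70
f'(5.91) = -245.03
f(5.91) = -520.63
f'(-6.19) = -192.76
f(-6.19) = 356.41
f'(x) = -6*x^2 - 6*x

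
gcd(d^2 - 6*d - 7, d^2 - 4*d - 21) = d - 7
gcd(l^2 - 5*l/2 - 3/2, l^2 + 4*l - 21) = l - 3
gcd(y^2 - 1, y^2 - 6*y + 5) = y - 1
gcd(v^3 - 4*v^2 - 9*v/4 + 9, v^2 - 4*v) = v - 4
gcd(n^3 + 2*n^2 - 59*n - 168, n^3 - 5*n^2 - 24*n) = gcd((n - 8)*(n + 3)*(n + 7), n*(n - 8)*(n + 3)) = n^2 - 5*n - 24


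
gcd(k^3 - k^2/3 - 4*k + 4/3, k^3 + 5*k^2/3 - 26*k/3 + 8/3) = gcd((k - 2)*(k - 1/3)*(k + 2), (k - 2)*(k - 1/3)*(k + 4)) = k^2 - 7*k/3 + 2/3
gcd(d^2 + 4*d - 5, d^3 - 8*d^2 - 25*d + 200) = d + 5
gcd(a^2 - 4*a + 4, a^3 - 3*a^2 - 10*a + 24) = a - 2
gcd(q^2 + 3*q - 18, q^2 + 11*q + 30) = q + 6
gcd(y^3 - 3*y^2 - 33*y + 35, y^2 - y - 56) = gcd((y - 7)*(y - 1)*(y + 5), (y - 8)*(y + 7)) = 1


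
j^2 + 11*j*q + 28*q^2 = (j + 4*q)*(j + 7*q)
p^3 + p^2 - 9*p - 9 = (p - 3)*(p + 1)*(p + 3)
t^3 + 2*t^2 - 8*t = t*(t - 2)*(t + 4)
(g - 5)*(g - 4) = g^2 - 9*g + 20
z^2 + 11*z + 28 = (z + 4)*(z + 7)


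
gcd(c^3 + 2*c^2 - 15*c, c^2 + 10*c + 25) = c + 5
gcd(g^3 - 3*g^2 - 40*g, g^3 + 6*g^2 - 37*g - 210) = g + 5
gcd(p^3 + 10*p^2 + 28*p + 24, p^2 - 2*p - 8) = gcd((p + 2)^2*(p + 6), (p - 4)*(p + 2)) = p + 2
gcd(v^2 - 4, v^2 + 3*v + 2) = v + 2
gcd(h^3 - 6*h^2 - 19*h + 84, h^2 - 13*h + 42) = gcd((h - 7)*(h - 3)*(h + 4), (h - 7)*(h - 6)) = h - 7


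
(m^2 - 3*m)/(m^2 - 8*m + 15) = m/(m - 5)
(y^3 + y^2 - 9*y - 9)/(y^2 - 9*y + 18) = (y^2 + 4*y + 3)/(y - 6)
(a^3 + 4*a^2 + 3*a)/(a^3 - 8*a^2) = (a^2 + 4*a + 3)/(a*(a - 8))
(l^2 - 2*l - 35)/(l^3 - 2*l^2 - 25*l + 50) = (l - 7)/(l^2 - 7*l + 10)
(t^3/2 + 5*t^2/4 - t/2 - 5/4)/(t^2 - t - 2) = (2*t^2 + 3*t - 5)/(4*(t - 2))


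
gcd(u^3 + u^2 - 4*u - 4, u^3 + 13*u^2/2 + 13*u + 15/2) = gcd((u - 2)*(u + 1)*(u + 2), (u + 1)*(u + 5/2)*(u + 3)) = u + 1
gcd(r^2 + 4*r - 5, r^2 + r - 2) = r - 1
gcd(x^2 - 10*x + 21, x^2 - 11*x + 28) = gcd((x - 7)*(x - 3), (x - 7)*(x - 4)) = x - 7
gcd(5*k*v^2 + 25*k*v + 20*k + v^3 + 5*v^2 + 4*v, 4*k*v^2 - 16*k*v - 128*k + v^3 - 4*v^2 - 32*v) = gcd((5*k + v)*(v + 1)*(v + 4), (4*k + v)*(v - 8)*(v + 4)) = v + 4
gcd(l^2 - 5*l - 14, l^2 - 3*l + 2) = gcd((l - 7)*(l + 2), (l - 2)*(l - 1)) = 1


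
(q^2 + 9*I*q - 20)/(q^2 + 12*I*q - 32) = (q + 5*I)/(q + 8*I)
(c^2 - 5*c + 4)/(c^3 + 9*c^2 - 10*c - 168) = (c - 1)/(c^2 + 13*c + 42)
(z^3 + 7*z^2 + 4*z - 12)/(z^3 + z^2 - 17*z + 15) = (z^2 + 8*z + 12)/(z^2 + 2*z - 15)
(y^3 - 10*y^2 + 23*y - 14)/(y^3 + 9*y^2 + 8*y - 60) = (y^2 - 8*y + 7)/(y^2 + 11*y + 30)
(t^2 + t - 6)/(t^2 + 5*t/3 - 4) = 3*(t - 2)/(3*t - 4)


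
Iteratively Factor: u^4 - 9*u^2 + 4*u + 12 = (u - 2)*(u^3 + 2*u^2 - 5*u - 6) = (u - 2)*(u + 1)*(u^2 + u - 6) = (u - 2)*(u + 1)*(u + 3)*(u - 2)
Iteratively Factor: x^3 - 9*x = (x)*(x^2 - 9) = x*(x + 3)*(x - 3)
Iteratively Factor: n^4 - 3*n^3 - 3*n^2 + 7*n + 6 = (n - 3)*(n^3 - 3*n - 2) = (n - 3)*(n + 1)*(n^2 - n - 2) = (n - 3)*(n - 2)*(n + 1)*(n + 1)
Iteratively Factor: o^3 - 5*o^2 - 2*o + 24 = (o - 3)*(o^2 - 2*o - 8) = (o - 4)*(o - 3)*(o + 2)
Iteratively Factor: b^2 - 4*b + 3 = (b - 3)*(b - 1)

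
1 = 1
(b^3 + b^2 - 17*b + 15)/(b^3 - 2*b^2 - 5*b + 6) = (b + 5)/(b + 2)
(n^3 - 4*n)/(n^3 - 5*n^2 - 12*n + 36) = n*(n + 2)/(n^2 - 3*n - 18)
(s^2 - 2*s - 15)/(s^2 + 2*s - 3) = (s - 5)/(s - 1)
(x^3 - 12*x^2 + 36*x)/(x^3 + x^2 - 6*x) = (x^2 - 12*x + 36)/(x^2 + x - 6)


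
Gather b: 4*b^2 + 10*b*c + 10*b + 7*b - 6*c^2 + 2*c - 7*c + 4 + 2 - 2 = 4*b^2 + b*(10*c + 17) - 6*c^2 - 5*c + 4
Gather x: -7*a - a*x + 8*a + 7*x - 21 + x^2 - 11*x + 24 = a + x^2 + x*(-a - 4) + 3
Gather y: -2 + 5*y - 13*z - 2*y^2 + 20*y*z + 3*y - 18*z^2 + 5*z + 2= -2*y^2 + y*(20*z + 8) - 18*z^2 - 8*z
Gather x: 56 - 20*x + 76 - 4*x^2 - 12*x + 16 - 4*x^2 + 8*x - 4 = -8*x^2 - 24*x + 144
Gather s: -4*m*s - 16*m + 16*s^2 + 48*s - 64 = -16*m + 16*s^2 + s*(48 - 4*m) - 64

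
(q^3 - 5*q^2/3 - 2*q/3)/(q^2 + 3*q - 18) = q*(3*q^2 - 5*q - 2)/(3*(q^2 + 3*q - 18))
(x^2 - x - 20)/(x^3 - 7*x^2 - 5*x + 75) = (x + 4)/(x^2 - 2*x - 15)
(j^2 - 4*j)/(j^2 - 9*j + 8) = j*(j - 4)/(j^2 - 9*j + 8)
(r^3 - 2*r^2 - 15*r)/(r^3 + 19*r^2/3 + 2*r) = 3*(r^2 - 2*r - 15)/(3*r^2 + 19*r + 6)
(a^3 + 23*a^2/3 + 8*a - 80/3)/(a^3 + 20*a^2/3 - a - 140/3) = (3*a - 4)/(3*a - 7)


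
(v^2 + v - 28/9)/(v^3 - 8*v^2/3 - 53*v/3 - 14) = (v - 4/3)/(v^2 - 5*v - 6)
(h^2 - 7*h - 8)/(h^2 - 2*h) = (h^2 - 7*h - 8)/(h*(h - 2))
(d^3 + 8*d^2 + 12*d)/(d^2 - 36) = d*(d + 2)/(d - 6)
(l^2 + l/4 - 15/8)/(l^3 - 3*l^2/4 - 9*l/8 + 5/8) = (2*l + 3)/(2*l^2 + l - 1)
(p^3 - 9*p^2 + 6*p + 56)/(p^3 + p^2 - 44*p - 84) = (p - 4)/(p + 6)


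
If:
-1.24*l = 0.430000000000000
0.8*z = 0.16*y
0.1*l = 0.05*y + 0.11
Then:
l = -0.35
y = -2.89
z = -0.58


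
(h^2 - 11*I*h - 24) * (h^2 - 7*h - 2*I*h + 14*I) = h^4 - 7*h^3 - 13*I*h^3 - 46*h^2 + 91*I*h^2 + 322*h + 48*I*h - 336*I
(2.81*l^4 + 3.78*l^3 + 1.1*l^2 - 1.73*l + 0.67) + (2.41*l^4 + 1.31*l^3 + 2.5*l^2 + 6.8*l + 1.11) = 5.22*l^4 + 5.09*l^3 + 3.6*l^2 + 5.07*l + 1.78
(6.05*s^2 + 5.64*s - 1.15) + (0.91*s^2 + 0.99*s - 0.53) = 6.96*s^2 + 6.63*s - 1.68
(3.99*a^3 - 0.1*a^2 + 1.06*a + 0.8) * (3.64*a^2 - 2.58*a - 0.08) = 14.5236*a^5 - 10.6582*a^4 + 3.7972*a^3 + 0.1852*a^2 - 2.1488*a - 0.064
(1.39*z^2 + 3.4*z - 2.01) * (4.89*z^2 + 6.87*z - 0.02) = 6.7971*z^4 + 26.1753*z^3 + 13.5013*z^2 - 13.8767*z + 0.0402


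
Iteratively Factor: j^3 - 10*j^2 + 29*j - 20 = (j - 4)*(j^2 - 6*j + 5) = (j - 4)*(j - 1)*(j - 5)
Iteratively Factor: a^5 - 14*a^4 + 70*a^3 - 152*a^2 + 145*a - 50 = (a - 1)*(a^4 - 13*a^3 + 57*a^2 - 95*a + 50) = (a - 1)^2*(a^3 - 12*a^2 + 45*a - 50) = (a - 5)*(a - 1)^2*(a^2 - 7*a + 10) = (a - 5)*(a - 2)*(a - 1)^2*(a - 5)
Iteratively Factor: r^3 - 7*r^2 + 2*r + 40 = (r - 4)*(r^2 - 3*r - 10) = (r - 4)*(r + 2)*(r - 5)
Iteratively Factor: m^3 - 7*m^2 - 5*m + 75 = (m - 5)*(m^2 - 2*m - 15) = (m - 5)*(m + 3)*(m - 5)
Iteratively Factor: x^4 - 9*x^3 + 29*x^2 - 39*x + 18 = (x - 1)*(x^3 - 8*x^2 + 21*x - 18) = (x - 3)*(x - 1)*(x^2 - 5*x + 6) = (x - 3)*(x - 2)*(x - 1)*(x - 3)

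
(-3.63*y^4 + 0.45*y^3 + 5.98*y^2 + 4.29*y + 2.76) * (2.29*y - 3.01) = -8.3127*y^5 + 11.9568*y^4 + 12.3397*y^3 - 8.1757*y^2 - 6.5925*y - 8.3076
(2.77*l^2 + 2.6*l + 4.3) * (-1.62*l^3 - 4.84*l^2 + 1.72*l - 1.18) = -4.4874*l^5 - 17.6188*l^4 - 14.7856*l^3 - 19.6086*l^2 + 4.328*l - 5.074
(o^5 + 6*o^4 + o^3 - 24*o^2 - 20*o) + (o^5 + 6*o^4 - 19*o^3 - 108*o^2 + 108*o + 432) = 2*o^5 + 12*o^4 - 18*o^3 - 132*o^2 + 88*o + 432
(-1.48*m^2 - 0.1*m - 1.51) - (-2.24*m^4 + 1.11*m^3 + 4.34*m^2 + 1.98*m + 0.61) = 2.24*m^4 - 1.11*m^3 - 5.82*m^2 - 2.08*m - 2.12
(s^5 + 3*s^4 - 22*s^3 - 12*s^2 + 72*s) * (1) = s^5 + 3*s^4 - 22*s^3 - 12*s^2 + 72*s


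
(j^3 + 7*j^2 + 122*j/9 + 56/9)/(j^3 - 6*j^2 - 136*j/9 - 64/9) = (3*j^2 + 19*j + 28)/(3*j^2 - 20*j - 32)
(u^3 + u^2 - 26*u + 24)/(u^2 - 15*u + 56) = (u^3 + u^2 - 26*u + 24)/(u^2 - 15*u + 56)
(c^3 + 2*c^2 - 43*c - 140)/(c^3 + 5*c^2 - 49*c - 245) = (c + 4)/(c + 7)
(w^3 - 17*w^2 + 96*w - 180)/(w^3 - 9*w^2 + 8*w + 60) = (w - 6)/(w + 2)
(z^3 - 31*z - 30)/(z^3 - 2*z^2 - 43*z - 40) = (z - 6)/(z - 8)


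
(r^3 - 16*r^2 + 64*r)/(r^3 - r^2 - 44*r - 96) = r*(r - 8)/(r^2 + 7*r + 12)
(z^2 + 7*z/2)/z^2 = (z + 7/2)/z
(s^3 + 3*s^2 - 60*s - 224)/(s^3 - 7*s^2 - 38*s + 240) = (s^2 + 11*s + 28)/(s^2 + s - 30)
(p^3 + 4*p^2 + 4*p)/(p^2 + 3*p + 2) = p*(p + 2)/(p + 1)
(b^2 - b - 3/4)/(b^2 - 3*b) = (b^2 - b - 3/4)/(b*(b - 3))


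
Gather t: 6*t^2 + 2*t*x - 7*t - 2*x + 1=6*t^2 + t*(2*x - 7) - 2*x + 1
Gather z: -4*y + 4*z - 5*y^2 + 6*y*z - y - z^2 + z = -5*y^2 - 5*y - z^2 + z*(6*y + 5)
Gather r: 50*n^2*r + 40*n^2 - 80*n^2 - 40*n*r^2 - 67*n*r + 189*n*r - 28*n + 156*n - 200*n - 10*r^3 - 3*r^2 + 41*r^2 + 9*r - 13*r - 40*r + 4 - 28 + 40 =-40*n^2 - 72*n - 10*r^3 + r^2*(38 - 40*n) + r*(50*n^2 + 122*n - 44) + 16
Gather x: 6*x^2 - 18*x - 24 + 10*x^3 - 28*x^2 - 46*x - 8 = 10*x^3 - 22*x^2 - 64*x - 32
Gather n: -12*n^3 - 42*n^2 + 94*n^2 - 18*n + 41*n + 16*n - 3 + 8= -12*n^3 + 52*n^2 + 39*n + 5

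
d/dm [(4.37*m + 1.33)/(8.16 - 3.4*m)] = (136.61608*m - 327.878592)/(3.4*m - 8.16)^3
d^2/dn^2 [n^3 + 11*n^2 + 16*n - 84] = 6*n + 22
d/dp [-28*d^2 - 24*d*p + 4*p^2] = -24*d + 8*p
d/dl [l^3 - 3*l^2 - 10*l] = 3*l^2 - 6*l - 10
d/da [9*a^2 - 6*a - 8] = 18*a - 6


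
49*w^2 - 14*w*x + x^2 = (-7*w + x)^2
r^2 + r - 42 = (r - 6)*(r + 7)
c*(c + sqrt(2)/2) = c^2 + sqrt(2)*c/2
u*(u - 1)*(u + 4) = u^3 + 3*u^2 - 4*u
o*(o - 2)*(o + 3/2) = o^3 - o^2/2 - 3*o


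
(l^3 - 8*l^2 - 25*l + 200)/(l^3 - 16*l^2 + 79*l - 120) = (l + 5)/(l - 3)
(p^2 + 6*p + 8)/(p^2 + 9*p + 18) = (p^2 + 6*p + 8)/(p^2 + 9*p + 18)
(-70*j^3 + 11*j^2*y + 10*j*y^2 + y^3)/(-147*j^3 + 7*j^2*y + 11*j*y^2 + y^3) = (-10*j^2 + 3*j*y + y^2)/(-21*j^2 + 4*j*y + y^2)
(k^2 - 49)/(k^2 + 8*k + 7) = (k - 7)/(k + 1)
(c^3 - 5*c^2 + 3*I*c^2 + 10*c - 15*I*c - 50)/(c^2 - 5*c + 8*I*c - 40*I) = (c^2 + 3*I*c + 10)/(c + 8*I)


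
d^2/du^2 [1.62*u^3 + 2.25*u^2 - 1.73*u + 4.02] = 9.72*u + 4.5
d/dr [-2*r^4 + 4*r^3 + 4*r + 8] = -8*r^3 + 12*r^2 + 4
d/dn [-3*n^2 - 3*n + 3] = -6*n - 3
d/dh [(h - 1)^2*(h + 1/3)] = (h - 1)*(9*h - 1)/3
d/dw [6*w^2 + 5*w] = 12*w + 5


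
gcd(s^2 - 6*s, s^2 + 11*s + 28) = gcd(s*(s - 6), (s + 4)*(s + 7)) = 1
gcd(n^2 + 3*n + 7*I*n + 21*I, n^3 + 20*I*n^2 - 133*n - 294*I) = n + 7*I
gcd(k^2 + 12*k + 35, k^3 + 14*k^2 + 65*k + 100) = k + 5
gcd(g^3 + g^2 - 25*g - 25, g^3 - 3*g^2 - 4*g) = g + 1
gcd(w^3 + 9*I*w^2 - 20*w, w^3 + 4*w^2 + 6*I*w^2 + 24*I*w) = w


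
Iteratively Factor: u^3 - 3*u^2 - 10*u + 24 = (u - 4)*(u^2 + u - 6) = (u - 4)*(u - 2)*(u + 3)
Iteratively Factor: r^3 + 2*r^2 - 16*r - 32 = (r + 4)*(r^2 - 2*r - 8) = (r - 4)*(r + 4)*(r + 2)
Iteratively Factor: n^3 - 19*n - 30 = (n - 5)*(n^2 + 5*n + 6) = (n - 5)*(n + 2)*(n + 3)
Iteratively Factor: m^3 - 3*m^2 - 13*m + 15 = (m - 1)*(m^2 - 2*m - 15) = (m - 5)*(m - 1)*(m + 3)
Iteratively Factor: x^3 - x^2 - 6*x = (x + 2)*(x^2 - 3*x) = (x - 3)*(x + 2)*(x)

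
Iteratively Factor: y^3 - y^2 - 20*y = (y - 5)*(y^2 + 4*y) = (y - 5)*(y + 4)*(y)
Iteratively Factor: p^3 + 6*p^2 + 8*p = (p)*(p^2 + 6*p + 8) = p*(p + 2)*(p + 4)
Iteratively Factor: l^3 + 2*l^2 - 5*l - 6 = (l + 1)*(l^2 + l - 6) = (l + 1)*(l + 3)*(l - 2)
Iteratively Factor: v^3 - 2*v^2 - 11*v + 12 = (v + 3)*(v^2 - 5*v + 4) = (v - 1)*(v + 3)*(v - 4)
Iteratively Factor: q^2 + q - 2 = (q + 2)*(q - 1)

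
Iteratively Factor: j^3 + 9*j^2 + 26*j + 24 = (j + 2)*(j^2 + 7*j + 12) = (j + 2)*(j + 3)*(j + 4)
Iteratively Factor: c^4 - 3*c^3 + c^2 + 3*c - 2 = (c + 1)*(c^3 - 4*c^2 + 5*c - 2) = (c - 1)*(c + 1)*(c^2 - 3*c + 2) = (c - 2)*(c - 1)*(c + 1)*(c - 1)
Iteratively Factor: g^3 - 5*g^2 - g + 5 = (g - 1)*(g^2 - 4*g - 5) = (g - 1)*(g + 1)*(g - 5)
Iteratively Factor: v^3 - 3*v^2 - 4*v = (v)*(v^2 - 3*v - 4) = v*(v - 4)*(v + 1)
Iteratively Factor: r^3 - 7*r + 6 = (r + 3)*(r^2 - 3*r + 2) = (r - 2)*(r + 3)*(r - 1)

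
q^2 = q^2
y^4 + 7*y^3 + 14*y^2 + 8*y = y*(y + 1)*(y + 2)*(y + 4)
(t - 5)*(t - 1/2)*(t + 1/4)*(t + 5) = t^4 - t^3/4 - 201*t^2/8 + 25*t/4 + 25/8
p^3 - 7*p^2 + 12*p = p*(p - 4)*(p - 3)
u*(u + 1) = u^2 + u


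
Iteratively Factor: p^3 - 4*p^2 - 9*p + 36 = (p + 3)*(p^2 - 7*p + 12) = (p - 3)*(p + 3)*(p - 4)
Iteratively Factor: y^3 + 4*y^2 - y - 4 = (y + 1)*(y^2 + 3*y - 4) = (y + 1)*(y + 4)*(y - 1)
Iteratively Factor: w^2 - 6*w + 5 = (w - 1)*(w - 5)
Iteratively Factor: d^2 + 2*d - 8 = (d + 4)*(d - 2)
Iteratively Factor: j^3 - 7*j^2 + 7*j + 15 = (j + 1)*(j^2 - 8*j + 15) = (j - 5)*(j + 1)*(j - 3)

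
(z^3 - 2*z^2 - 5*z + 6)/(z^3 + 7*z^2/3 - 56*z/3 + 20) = 3*(z^3 - 2*z^2 - 5*z + 6)/(3*z^3 + 7*z^2 - 56*z + 60)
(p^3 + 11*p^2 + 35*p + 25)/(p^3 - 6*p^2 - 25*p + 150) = (p^2 + 6*p + 5)/(p^2 - 11*p + 30)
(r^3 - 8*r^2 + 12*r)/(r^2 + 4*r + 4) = r*(r^2 - 8*r + 12)/(r^2 + 4*r + 4)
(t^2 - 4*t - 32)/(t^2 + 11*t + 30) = (t^2 - 4*t - 32)/(t^2 + 11*t + 30)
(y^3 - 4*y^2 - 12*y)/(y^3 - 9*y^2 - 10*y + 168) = y*(y + 2)/(y^2 - 3*y - 28)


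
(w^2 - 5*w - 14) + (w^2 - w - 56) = 2*w^2 - 6*w - 70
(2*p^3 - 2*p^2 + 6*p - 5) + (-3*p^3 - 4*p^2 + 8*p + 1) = -p^3 - 6*p^2 + 14*p - 4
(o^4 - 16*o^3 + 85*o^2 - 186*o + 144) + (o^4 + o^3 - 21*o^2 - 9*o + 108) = 2*o^4 - 15*o^3 + 64*o^2 - 195*o + 252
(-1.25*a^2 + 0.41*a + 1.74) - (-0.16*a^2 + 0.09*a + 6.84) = -1.09*a^2 + 0.32*a - 5.1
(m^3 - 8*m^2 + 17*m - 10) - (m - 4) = m^3 - 8*m^2 + 16*m - 6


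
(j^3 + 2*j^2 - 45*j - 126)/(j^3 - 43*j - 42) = (j + 3)/(j + 1)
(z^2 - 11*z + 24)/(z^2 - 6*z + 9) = (z - 8)/(z - 3)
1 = 1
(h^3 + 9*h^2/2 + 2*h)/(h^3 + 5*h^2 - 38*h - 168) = h*(2*h + 1)/(2*(h^2 + h - 42))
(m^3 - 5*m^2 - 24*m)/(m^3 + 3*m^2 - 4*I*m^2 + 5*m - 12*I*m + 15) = m*(m - 8)/(m^2 - 4*I*m + 5)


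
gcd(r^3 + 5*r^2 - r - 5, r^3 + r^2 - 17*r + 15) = r^2 + 4*r - 5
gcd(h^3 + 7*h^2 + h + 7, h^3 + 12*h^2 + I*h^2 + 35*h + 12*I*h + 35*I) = h^2 + h*(7 + I) + 7*I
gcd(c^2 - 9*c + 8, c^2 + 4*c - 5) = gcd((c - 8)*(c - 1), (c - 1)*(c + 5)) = c - 1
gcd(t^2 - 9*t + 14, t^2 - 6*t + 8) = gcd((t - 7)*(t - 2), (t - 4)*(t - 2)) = t - 2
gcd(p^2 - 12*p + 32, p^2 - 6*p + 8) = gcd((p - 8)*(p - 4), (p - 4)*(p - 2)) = p - 4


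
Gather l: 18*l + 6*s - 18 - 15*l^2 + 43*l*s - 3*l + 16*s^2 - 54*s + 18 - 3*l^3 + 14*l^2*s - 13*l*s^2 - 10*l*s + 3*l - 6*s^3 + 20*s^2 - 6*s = -3*l^3 + l^2*(14*s - 15) + l*(-13*s^2 + 33*s + 18) - 6*s^3 + 36*s^2 - 54*s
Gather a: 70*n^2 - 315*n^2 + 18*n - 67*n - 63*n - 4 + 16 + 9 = -245*n^2 - 112*n + 21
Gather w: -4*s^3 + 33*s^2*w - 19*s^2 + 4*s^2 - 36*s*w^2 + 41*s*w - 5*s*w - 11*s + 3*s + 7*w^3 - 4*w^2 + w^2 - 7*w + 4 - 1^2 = -4*s^3 - 15*s^2 - 8*s + 7*w^3 + w^2*(-36*s - 3) + w*(33*s^2 + 36*s - 7) + 3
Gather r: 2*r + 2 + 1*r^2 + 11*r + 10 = r^2 + 13*r + 12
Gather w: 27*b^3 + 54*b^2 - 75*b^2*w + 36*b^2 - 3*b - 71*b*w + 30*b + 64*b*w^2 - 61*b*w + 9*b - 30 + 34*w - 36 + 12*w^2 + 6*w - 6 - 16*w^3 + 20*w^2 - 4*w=27*b^3 + 90*b^2 + 36*b - 16*w^3 + w^2*(64*b + 32) + w*(-75*b^2 - 132*b + 36) - 72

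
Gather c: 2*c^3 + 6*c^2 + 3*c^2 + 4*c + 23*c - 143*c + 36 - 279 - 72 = 2*c^3 + 9*c^2 - 116*c - 315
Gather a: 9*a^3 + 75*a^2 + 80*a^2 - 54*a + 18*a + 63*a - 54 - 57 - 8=9*a^3 + 155*a^2 + 27*a - 119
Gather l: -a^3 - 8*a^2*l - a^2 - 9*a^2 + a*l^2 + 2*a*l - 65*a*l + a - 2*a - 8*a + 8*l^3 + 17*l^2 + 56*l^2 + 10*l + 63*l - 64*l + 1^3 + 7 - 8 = -a^3 - 10*a^2 - 9*a + 8*l^3 + l^2*(a + 73) + l*(-8*a^2 - 63*a + 9)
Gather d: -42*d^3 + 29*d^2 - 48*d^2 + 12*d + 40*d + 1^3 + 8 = -42*d^3 - 19*d^2 + 52*d + 9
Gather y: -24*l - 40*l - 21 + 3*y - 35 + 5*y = -64*l + 8*y - 56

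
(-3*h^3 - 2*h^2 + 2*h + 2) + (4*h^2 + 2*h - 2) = -3*h^3 + 2*h^2 + 4*h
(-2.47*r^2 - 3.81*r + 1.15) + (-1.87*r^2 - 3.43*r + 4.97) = -4.34*r^2 - 7.24*r + 6.12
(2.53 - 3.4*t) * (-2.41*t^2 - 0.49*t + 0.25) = 8.194*t^3 - 4.4313*t^2 - 2.0897*t + 0.6325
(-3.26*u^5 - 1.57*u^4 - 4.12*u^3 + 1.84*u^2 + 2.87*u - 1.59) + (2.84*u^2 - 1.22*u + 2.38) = -3.26*u^5 - 1.57*u^4 - 4.12*u^3 + 4.68*u^2 + 1.65*u + 0.79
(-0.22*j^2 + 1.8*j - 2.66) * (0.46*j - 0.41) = -0.1012*j^3 + 0.9182*j^2 - 1.9616*j + 1.0906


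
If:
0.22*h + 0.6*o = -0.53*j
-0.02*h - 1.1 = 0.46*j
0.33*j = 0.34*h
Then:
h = -2.23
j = -2.29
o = 2.84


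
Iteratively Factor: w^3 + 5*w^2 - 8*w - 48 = (w + 4)*(w^2 + w - 12) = (w - 3)*(w + 4)*(w + 4)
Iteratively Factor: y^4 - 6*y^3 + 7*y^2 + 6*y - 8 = (y - 4)*(y^3 - 2*y^2 - y + 2) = (y - 4)*(y - 2)*(y^2 - 1) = (y - 4)*(y - 2)*(y + 1)*(y - 1)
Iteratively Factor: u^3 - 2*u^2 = (u)*(u^2 - 2*u) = u^2*(u - 2)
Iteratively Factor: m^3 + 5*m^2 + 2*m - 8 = (m + 4)*(m^2 + m - 2) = (m - 1)*(m + 4)*(m + 2)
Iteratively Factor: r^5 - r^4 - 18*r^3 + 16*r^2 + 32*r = (r - 4)*(r^4 + 3*r^3 - 6*r^2 - 8*r) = (r - 4)*(r + 1)*(r^3 + 2*r^2 - 8*r) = (r - 4)*(r + 1)*(r + 4)*(r^2 - 2*r) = r*(r - 4)*(r + 1)*(r + 4)*(r - 2)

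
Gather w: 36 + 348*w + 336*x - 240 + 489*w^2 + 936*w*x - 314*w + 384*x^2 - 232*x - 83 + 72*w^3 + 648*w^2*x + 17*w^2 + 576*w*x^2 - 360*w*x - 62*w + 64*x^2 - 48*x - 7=72*w^3 + w^2*(648*x + 506) + w*(576*x^2 + 576*x - 28) + 448*x^2 + 56*x - 294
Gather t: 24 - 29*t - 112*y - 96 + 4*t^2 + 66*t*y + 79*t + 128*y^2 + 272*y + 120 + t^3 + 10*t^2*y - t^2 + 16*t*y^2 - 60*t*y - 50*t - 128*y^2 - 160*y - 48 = t^3 + t^2*(10*y + 3) + t*(16*y^2 + 6*y)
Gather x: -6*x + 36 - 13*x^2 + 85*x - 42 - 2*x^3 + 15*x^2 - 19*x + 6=-2*x^3 + 2*x^2 + 60*x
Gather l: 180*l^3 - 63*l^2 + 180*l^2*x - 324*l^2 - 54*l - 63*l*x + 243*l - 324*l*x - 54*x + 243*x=180*l^3 + l^2*(180*x - 387) + l*(189 - 387*x) + 189*x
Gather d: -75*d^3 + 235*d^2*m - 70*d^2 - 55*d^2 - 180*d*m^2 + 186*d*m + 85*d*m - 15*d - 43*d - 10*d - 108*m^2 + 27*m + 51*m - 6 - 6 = -75*d^3 + d^2*(235*m - 125) + d*(-180*m^2 + 271*m - 68) - 108*m^2 + 78*m - 12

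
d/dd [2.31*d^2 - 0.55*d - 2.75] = 4.62*d - 0.55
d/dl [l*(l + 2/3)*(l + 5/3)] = 3*l^2 + 14*l/3 + 10/9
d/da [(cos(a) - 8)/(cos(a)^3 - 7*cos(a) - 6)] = (3*cos(a)/2 - 12*cos(2*a) + cos(3*a)/2 + 50)*sin(a)/(-cos(a)^3 + 7*cos(a) + 6)^2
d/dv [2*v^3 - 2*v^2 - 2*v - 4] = 6*v^2 - 4*v - 2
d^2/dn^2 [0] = 0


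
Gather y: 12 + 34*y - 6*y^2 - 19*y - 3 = -6*y^2 + 15*y + 9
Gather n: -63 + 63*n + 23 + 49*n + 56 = 112*n + 16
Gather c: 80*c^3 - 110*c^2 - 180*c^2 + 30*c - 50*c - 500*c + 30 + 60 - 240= 80*c^3 - 290*c^2 - 520*c - 150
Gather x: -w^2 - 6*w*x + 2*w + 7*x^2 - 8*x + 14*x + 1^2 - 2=-w^2 + 2*w + 7*x^2 + x*(6 - 6*w) - 1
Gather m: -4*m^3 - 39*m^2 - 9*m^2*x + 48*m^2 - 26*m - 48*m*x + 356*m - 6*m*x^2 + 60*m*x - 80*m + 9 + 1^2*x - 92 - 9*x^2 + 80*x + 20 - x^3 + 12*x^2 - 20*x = -4*m^3 + m^2*(9 - 9*x) + m*(-6*x^2 + 12*x + 250) - x^3 + 3*x^2 + 61*x - 63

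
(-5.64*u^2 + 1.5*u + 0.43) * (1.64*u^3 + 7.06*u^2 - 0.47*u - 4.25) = -9.2496*u^5 - 37.3584*u^4 + 13.946*u^3 + 26.3008*u^2 - 6.5771*u - 1.8275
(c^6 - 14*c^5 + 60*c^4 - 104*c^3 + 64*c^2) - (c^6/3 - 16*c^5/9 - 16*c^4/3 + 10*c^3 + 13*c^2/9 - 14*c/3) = 2*c^6/3 - 110*c^5/9 + 196*c^4/3 - 114*c^3 + 563*c^2/9 + 14*c/3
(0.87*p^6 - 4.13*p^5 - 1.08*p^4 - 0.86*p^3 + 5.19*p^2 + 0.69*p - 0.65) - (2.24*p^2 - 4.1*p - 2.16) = 0.87*p^6 - 4.13*p^5 - 1.08*p^4 - 0.86*p^3 + 2.95*p^2 + 4.79*p + 1.51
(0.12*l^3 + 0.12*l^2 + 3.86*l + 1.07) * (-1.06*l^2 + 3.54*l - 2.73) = -0.1272*l^5 + 0.2976*l^4 - 3.9944*l^3 + 12.2026*l^2 - 6.75*l - 2.9211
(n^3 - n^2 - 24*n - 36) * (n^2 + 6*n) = n^5 + 5*n^4 - 30*n^3 - 180*n^2 - 216*n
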